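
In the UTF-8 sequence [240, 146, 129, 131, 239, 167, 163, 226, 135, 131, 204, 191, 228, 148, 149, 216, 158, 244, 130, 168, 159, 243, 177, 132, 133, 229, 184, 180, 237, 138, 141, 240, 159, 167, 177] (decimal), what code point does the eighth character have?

Offset 0: leading byte 0xF0 = 11110000 → 4-byte char #1 = F0 92 81 83.
Offset 4: leading byte 0xEF = 11101111 → 3-byte char #2 = EF A7 A3.
Offset 7: leading byte 0xE2 = 11100010 → 3-byte char #3 = E2 87 83.
Offset 10: leading byte 0xCC = 11001100 → 2-byte char #4 = CC BF.
Offset 12: leading byte 0xE4 = 11100100 → 3-byte char #5 = E4 94 95.
Offset 15: leading byte 0xD8 = 11011000 → 2-byte char #6 = D8 9E.
Offset 17: leading byte 0xF4 = 11110100 → 4-byte char #7 = F4 82 A8 9F.
Offset 21: leading byte 0xF3 = 11110011 → 4-byte char #8 = F3 B1 84 85.
Leading byte 0xF3 = 11110011 matches 11110xxx → 4-byte sequence.
Byte 1: 0xF3 = 11110011, payload 011 (3 bits).
Byte 2: 0xB1 = 10110001 (10xxxxxx ✓), payload 110001.
Byte 3: 0x84 = 10000100 (10xxxxxx ✓), payload 000100.
Byte 4: 0x85 = 10000101 (10xxxxxx ✓), payload 000101.
Concatenate: 011110001000100000101 = 0xF1105 (21 bits → U+F1105).

U+F1105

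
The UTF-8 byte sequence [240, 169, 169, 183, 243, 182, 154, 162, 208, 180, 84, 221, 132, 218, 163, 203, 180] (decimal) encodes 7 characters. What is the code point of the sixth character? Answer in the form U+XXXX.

U+06A3

Offset 0: leading byte 0xF0 = 11110000 → 4-byte char #1 = F0 A9 A9 B7.
Offset 4: leading byte 0xF3 = 11110011 → 4-byte char #2 = F3 B6 9A A2.
Offset 8: leading byte 0xD0 = 11010000 → 2-byte char #3 = D0 B4.
Offset 10: leading byte 0x54 = 01010100 → 1-byte char #4 = 54.
Offset 11: leading byte 0xDD = 11011101 → 2-byte char #5 = DD 84.
Offset 13: leading byte 0xDA = 11011010 → 2-byte char #6 = DA A3.
Leading byte 0xDA = 11011010 matches 110xxxxx → 2-byte sequence.
Byte 1: 0xDA = 11011010, payload 11010 (5 bits).
Byte 2: 0xA3 = 10100011 (10xxxxxx ✓), payload 100011.
Concatenate: 11010100011 = 0x6A3 (11 bits → U+06A3).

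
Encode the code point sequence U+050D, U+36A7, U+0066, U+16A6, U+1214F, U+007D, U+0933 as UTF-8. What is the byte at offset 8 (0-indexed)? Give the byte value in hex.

U+050D → 2-byte form D4 8D at offsets 0–1.
U+36A7 → 3-byte form E3 9A A7 at offsets 2–4.
U+0066 → 1-byte form 66 at offsets 5–5.
U+16A6 → 3-byte form E1 9A A6 at offsets 6–8.
Offset 8 falls in char 4's range; it's byte 3 of E1 9A A6 = 0xA6.

0xA6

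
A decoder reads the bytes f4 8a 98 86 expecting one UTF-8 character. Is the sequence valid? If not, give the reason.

Leading byte 0xF4 = 11110100 → 4-byte form.
Continuation bytes 0x8A=10001010, 0x98=10011000, 0x86=10000110 all match 10xxxxxx.
Decoded value 0x10A606 is ≥ 0x10000 (shortest form) and not a surrogate.

valid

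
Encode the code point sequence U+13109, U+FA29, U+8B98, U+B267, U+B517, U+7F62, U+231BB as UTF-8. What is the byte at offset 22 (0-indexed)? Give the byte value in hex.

U+13109 → 4-byte form F0 93 84 89 at offsets 0–3.
U+FA29 → 3-byte form EF A8 A9 at offsets 4–6.
U+8B98 → 3-byte form E8 AE 98 at offsets 7–9.
U+B267 → 3-byte form EB 89 A7 at offsets 10–12.
U+B517 → 3-byte form EB 94 97 at offsets 13–15.
U+7F62 → 3-byte form E7 BD A2 at offsets 16–18.
U+231BB → 4-byte form F0 A3 86 BB at offsets 19–22.
Offset 22 falls in char 7's range; it's byte 4 of F0 A3 86 BB = 0xBB.

0xBB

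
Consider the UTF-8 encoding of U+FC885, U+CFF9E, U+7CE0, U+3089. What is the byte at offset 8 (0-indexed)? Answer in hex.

0xE7

U+FC885 → 4-byte form F3 BC A2 85 at offsets 0–3.
U+CFF9E → 4-byte form F3 8F BE 9E at offsets 4–7.
U+7CE0 → 3-byte form E7 B3 A0 at offsets 8–10.
Offset 8 falls in char 3's range; it's byte 1 of E7 B3 A0 = 0xE7.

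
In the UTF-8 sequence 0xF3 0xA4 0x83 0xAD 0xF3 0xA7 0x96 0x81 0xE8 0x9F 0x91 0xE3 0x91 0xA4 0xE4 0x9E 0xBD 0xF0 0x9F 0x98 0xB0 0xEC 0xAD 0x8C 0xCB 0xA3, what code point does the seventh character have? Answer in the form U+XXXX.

U+CB4C

Offset 0: leading byte 0xF3 = 11110011 → 4-byte char #1 = F3 A4 83 AD.
Offset 4: leading byte 0xF3 = 11110011 → 4-byte char #2 = F3 A7 96 81.
Offset 8: leading byte 0xE8 = 11101000 → 3-byte char #3 = E8 9F 91.
Offset 11: leading byte 0xE3 = 11100011 → 3-byte char #4 = E3 91 A4.
Offset 14: leading byte 0xE4 = 11100100 → 3-byte char #5 = E4 9E BD.
Offset 17: leading byte 0xF0 = 11110000 → 4-byte char #6 = F0 9F 98 B0.
Offset 21: leading byte 0xEC = 11101100 → 3-byte char #7 = EC AD 8C.
Leading byte 0xEC = 11101100 matches 1110xxxx → 3-byte sequence.
Byte 1: 0xEC = 11101100, payload 1100 (4 bits).
Byte 2: 0xAD = 10101101 (10xxxxxx ✓), payload 101101.
Byte 3: 0x8C = 10001100 (10xxxxxx ✓), payload 001100.
Concatenate: 1100101101001100 = 0xCB4C (16 bits → U+CB4C).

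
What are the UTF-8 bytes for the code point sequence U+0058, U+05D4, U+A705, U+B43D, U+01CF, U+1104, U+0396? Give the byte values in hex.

58 D7 94 EA 9C 85 EB 90 BD C7 8F E1 84 84 CE 96

U+0058: 1-byte form → 58.
U+05D4: 2-byte form → D7 94.
U+A705: 3-byte form → EA 9C 85.
U+B43D: 3-byte form → EB 90 BD.
U+01CF: 2-byte form → C7 8F.
U+1104: 3-byte form → E1 84 84.
U+0396: 2-byte form → CE 96.
Concatenated (16 bytes): 58 D7 94 EA 9C 85 EB 90 BD C7 8F E1 84 84 CE 96.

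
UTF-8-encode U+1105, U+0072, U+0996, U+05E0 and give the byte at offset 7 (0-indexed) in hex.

U+1105 → 3-byte form E1 84 85 at offsets 0–2.
U+0072 → 1-byte form 72 at offsets 3–3.
U+0996 → 3-byte form E0 A6 96 at offsets 4–6.
U+05E0 → 2-byte form D7 A0 at offsets 7–8.
Offset 7 falls in char 4's range; it's byte 1 of D7 A0 = 0xD7.

0xD7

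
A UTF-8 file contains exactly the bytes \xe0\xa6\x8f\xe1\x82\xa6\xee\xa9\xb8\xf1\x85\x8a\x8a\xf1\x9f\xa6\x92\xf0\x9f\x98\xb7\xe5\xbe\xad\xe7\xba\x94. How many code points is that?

8

Byte at offset 0: 0xE0 = 11100000 → 3-byte char (#1). Advance 3.
Byte at offset 3: 0xE1 = 11100001 → 3-byte char (#2). Advance 3.
Byte at offset 6: 0xEE = 11101110 → 3-byte char (#3). Advance 3.
Byte at offset 9: 0xF1 = 11110001 → 4-byte char (#4). Advance 4.
Byte at offset 13: 0xF1 = 11110001 → 4-byte char (#5). Advance 4.
Byte at offset 17: 0xF0 = 11110000 → 4-byte char (#6). Advance 4.
Byte at offset 21: 0xE5 = 11100101 → 3-byte char (#7). Advance 3.
Byte at offset 24: 0xE7 = 11100111 → 3-byte char (#8). Advance 3.
Reached end at offset 27 after 8 code points.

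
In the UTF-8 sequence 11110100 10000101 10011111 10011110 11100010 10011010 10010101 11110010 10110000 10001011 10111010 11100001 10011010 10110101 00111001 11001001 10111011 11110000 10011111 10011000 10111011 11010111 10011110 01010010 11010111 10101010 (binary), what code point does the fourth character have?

Offset 0: leading byte 0xF4 = 11110100 → 4-byte char #1 = F4 85 9F 9E.
Offset 4: leading byte 0xE2 = 11100010 → 3-byte char #2 = E2 9A 95.
Offset 7: leading byte 0xF2 = 11110010 → 4-byte char #3 = F2 B0 8B BA.
Offset 11: leading byte 0xE1 = 11100001 → 3-byte char #4 = E1 9A B5.
Leading byte 0xE1 = 11100001 matches 1110xxxx → 3-byte sequence.
Byte 1: 0xE1 = 11100001, payload 0001 (4 bits).
Byte 2: 0x9A = 10011010 (10xxxxxx ✓), payload 011010.
Byte 3: 0xB5 = 10110101 (10xxxxxx ✓), payload 110101.
Concatenate: 0001011010110101 = 0x16B5 (16 bits → U+16B5).

U+16B5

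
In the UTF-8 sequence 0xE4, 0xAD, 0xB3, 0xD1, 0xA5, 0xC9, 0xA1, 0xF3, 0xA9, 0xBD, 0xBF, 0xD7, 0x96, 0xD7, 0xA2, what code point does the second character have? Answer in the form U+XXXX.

U+0465

Offset 0: leading byte 0xE4 = 11100100 → 3-byte char #1 = E4 AD B3.
Offset 3: leading byte 0xD1 = 11010001 → 2-byte char #2 = D1 A5.
Leading byte 0xD1 = 11010001 matches 110xxxxx → 2-byte sequence.
Byte 1: 0xD1 = 11010001, payload 10001 (5 bits).
Byte 2: 0xA5 = 10100101 (10xxxxxx ✓), payload 100101.
Concatenate: 10001100101 = 0x465 (11 bits → U+0465).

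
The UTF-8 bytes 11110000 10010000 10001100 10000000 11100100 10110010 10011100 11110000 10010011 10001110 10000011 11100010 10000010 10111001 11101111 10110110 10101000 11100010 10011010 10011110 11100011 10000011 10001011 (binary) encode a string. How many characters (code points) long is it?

7

Byte at offset 0: 0xF0 = 11110000 → 4-byte char (#1). Advance 4.
Byte at offset 4: 0xE4 = 11100100 → 3-byte char (#2). Advance 3.
Byte at offset 7: 0xF0 = 11110000 → 4-byte char (#3). Advance 4.
Byte at offset 11: 0xE2 = 11100010 → 3-byte char (#4). Advance 3.
Byte at offset 14: 0xEF = 11101111 → 3-byte char (#5). Advance 3.
Byte at offset 17: 0xE2 = 11100010 → 3-byte char (#6). Advance 3.
Byte at offset 20: 0xE3 = 11100011 → 3-byte char (#7). Advance 3.
Reached end at offset 23 after 7 code points.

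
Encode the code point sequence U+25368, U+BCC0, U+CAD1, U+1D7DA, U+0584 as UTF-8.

U+25368: 4-byte form → F0 A5 8D A8.
U+BCC0: 3-byte form → EB B3 80.
U+CAD1: 3-byte form → EC AB 91.
U+1D7DA: 4-byte form → F0 9D 9F 9A.
U+0584: 2-byte form → D6 84.
Concatenated (16 bytes): F0 A5 8D A8 EB B3 80 EC AB 91 F0 9D 9F 9A D6 84.

F0 A5 8D A8 EB B3 80 EC AB 91 F0 9D 9F 9A D6 84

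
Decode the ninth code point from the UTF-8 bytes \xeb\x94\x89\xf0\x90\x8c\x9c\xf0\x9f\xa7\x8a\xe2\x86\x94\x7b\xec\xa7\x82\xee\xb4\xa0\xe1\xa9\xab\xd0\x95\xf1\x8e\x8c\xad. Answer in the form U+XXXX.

Offset 0: leading byte 0xEB = 11101011 → 3-byte char #1 = EB 94 89.
Offset 3: leading byte 0xF0 = 11110000 → 4-byte char #2 = F0 90 8C 9C.
Offset 7: leading byte 0xF0 = 11110000 → 4-byte char #3 = F0 9F A7 8A.
Offset 11: leading byte 0xE2 = 11100010 → 3-byte char #4 = E2 86 94.
Offset 14: leading byte 0x7B = 01111011 → 1-byte char #5 = 7B.
Offset 15: leading byte 0xEC = 11101100 → 3-byte char #6 = EC A7 82.
Offset 18: leading byte 0xEE = 11101110 → 3-byte char #7 = EE B4 A0.
Offset 21: leading byte 0xE1 = 11100001 → 3-byte char #8 = E1 A9 AB.
Offset 24: leading byte 0xD0 = 11010000 → 2-byte char #9 = D0 95.
Leading byte 0xD0 = 11010000 matches 110xxxxx → 2-byte sequence.
Byte 1: 0xD0 = 11010000, payload 10000 (5 bits).
Byte 2: 0x95 = 10010101 (10xxxxxx ✓), payload 010101.
Concatenate: 10000010101 = 0x415 (11 bits → U+0415).

U+0415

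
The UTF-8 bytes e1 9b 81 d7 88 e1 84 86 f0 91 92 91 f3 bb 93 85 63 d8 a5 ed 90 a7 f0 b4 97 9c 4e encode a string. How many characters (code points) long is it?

10

Byte at offset 0: 0xE1 = 11100001 → 3-byte char (#1). Advance 3.
Byte at offset 3: 0xD7 = 11010111 → 2-byte char (#2). Advance 2.
Byte at offset 5: 0xE1 = 11100001 → 3-byte char (#3). Advance 3.
Byte at offset 8: 0xF0 = 11110000 → 4-byte char (#4). Advance 4.
Byte at offset 12: 0xF3 = 11110011 → 4-byte char (#5). Advance 4.
Byte at offset 16: 0x63 = 01100011 → 1-byte char (#6). Advance 1.
Byte at offset 17: 0xD8 = 11011000 → 2-byte char (#7). Advance 2.
Byte at offset 19: 0xED = 11101101 → 3-byte char (#8). Advance 3.
Byte at offset 22: 0xF0 = 11110000 → 4-byte char (#9). Advance 4.
Byte at offset 26: 0x4E = 01001110 → 1-byte char (#10). Advance 1.
Reached end at offset 27 after 10 code points.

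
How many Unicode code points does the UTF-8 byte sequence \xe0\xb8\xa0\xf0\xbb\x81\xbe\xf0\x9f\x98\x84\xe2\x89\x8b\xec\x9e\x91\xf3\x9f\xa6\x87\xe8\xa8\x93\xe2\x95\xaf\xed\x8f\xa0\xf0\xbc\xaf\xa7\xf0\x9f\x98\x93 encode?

Byte at offset 0: 0xE0 = 11100000 → 3-byte char (#1). Advance 3.
Byte at offset 3: 0xF0 = 11110000 → 4-byte char (#2). Advance 4.
Byte at offset 7: 0xF0 = 11110000 → 4-byte char (#3). Advance 4.
Byte at offset 11: 0xE2 = 11100010 → 3-byte char (#4). Advance 3.
Byte at offset 14: 0xEC = 11101100 → 3-byte char (#5). Advance 3.
Byte at offset 17: 0xF3 = 11110011 → 4-byte char (#6). Advance 4.
Byte at offset 21: 0xE8 = 11101000 → 3-byte char (#7). Advance 3.
Byte at offset 24: 0xE2 = 11100010 → 3-byte char (#8). Advance 3.
Byte at offset 27: 0xED = 11101101 → 3-byte char (#9). Advance 3.
Byte at offset 30: 0xF0 = 11110000 → 4-byte char (#10). Advance 4.
Byte at offset 34: 0xF0 = 11110000 → 4-byte char (#11). Advance 4.
Reached end at offset 38 after 11 code points.

11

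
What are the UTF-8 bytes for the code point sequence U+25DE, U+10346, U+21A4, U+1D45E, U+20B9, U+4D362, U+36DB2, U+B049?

U+25DE: 3-byte form → E2 97 9E.
U+10346: 4-byte form → F0 90 8D 86.
U+21A4: 3-byte form → E2 86 A4.
U+1D45E: 4-byte form → F0 9D 91 9E.
U+20B9: 3-byte form → E2 82 B9.
U+4D362: 4-byte form → F1 8D 8D A2.
U+36DB2: 4-byte form → F0 B6 B6 B2.
U+B049: 3-byte form → EB 81 89.
Concatenated (28 bytes): E2 97 9E F0 90 8D 86 E2 86 A4 F0 9D 91 9E E2 82 B9 F1 8D 8D A2 F0 B6 B6 B2 EB 81 89.

E2 97 9E F0 90 8D 86 E2 86 A4 F0 9D 91 9E E2 82 B9 F1 8D 8D A2 F0 B6 B6 B2 EB 81 89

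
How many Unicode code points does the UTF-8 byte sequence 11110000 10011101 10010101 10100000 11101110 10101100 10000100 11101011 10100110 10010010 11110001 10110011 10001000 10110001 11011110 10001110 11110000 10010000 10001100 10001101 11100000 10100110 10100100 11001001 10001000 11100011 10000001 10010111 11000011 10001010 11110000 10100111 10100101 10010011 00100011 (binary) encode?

12

Byte at offset 0: 0xF0 = 11110000 → 4-byte char (#1). Advance 4.
Byte at offset 4: 0xEE = 11101110 → 3-byte char (#2). Advance 3.
Byte at offset 7: 0xEB = 11101011 → 3-byte char (#3). Advance 3.
Byte at offset 10: 0xF1 = 11110001 → 4-byte char (#4). Advance 4.
Byte at offset 14: 0xDE = 11011110 → 2-byte char (#5). Advance 2.
Byte at offset 16: 0xF0 = 11110000 → 4-byte char (#6). Advance 4.
Byte at offset 20: 0xE0 = 11100000 → 3-byte char (#7). Advance 3.
Byte at offset 23: 0xC9 = 11001001 → 2-byte char (#8). Advance 2.
Byte at offset 25: 0xE3 = 11100011 → 3-byte char (#9). Advance 3.
Byte at offset 28: 0xC3 = 11000011 → 2-byte char (#10). Advance 2.
Byte at offset 30: 0xF0 = 11110000 → 4-byte char (#11). Advance 4.
Byte at offset 34: 0x23 = 00100011 → 1-byte char (#12). Advance 1.
Reached end at offset 35 after 12 code points.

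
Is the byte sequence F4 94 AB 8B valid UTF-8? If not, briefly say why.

Leading byte 0xF4 = 11110100 → 4-byte form.
Payload = 0x114ACB, which exceeds U+10FFFF, the maximum Unicode code point. (Leading bytes F5–FF, or F4 followed by ≥ 0x90, are invalid.)

invalid (encodes a value above U+10FFFF)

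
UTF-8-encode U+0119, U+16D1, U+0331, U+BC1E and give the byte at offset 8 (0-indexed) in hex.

0xB0

U+0119 → 2-byte form C4 99 at offsets 0–1.
U+16D1 → 3-byte form E1 9B 91 at offsets 2–4.
U+0331 → 2-byte form CC B1 at offsets 5–6.
U+BC1E → 3-byte form EB B0 9E at offsets 7–9.
Offset 8 falls in char 4's range; it's byte 2 of EB B0 9E = 0xB0.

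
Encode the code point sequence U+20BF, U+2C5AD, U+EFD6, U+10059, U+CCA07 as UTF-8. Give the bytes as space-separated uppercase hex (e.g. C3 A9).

E2 82 BF F0 AC 96 AD EE BF 96 F0 90 81 99 F3 8C A8 87

U+20BF: 3-byte form → E2 82 BF.
U+2C5AD: 4-byte form → F0 AC 96 AD.
U+EFD6: 3-byte form → EE BF 96.
U+10059: 4-byte form → F0 90 81 99.
U+CCA07: 4-byte form → F3 8C A8 87.
Concatenated (18 bytes): E2 82 BF F0 AC 96 AD EE BF 96 F0 90 81 99 F3 8C A8 87.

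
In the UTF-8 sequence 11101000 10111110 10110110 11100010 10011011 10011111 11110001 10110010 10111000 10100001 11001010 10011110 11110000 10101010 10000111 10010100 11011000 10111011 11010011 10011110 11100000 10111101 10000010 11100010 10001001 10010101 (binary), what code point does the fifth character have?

U+2A1D4

Offset 0: leading byte 0xE8 = 11101000 → 3-byte char #1 = E8 BE B6.
Offset 3: leading byte 0xE2 = 11100010 → 3-byte char #2 = E2 9B 9F.
Offset 6: leading byte 0xF1 = 11110001 → 4-byte char #3 = F1 B2 B8 A1.
Offset 10: leading byte 0xCA = 11001010 → 2-byte char #4 = CA 9E.
Offset 12: leading byte 0xF0 = 11110000 → 4-byte char #5 = F0 AA 87 94.
Leading byte 0xF0 = 11110000 matches 11110xxx → 4-byte sequence.
Byte 1: 0xF0 = 11110000, payload 000 (3 bits).
Byte 2: 0xAA = 10101010 (10xxxxxx ✓), payload 101010.
Byte 3: 0x87 = 10000111 (10xxxxxx ✓), payload 000111.
Byte 4: 0x94 = 10010100 (10xxxxxx ✓), payload 010100.
Concatenate: 000101010000111010100 = 0x2A1D4 (21 bits → U+2A1D4).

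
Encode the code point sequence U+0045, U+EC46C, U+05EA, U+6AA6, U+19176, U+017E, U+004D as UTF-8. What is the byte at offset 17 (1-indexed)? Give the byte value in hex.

0x4D

1-indexed offset 17 is 0-indexed offset 16.
U+0045 → 1-byte form 45 at offsets 0–0.
U+EC46C → 4-byte form F3 AC 91 AC at offsets 1–4.
U+05EA → 2-byte form D7 AA at offsets 5–6.
U+6AA6 → 3-byte form E6 AA A6 at offsets 7–9.
U+19176 → 4-byte form F0 99 85 B6 at offsets 10–13.
U+017E → 2-byte form C5 BE at offsets 14–15.
U+004D → 1-byte form 4D at offsets 16–16.
Offset 16 falls in char 7's range; it's byte 1 of 4D = 0x4D.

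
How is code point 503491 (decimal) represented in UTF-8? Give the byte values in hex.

U+7AEC3 = 0x7AEC3 = 503491 decimal. In range U+10000–U+10FFFF → 4-byte form: 11110xxx 10xxxxxx 10xxxxxx 10xxxxxx.
Binary (21 bits): 001111010111011000011.
Split 3+6+6+6: 001 | 111010 | 111011 | 000011.
Byte 1: 11110001 = 0xF1.
Byte 2: 10111010 = 0xBA.
Byte 3: 10111011 = 0xBB.
Byte 4: 10000011 = 0x83.

F1 BA BB 83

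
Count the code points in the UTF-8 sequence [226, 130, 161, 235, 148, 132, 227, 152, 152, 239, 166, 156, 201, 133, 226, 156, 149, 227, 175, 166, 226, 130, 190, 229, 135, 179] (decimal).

Byte at offset 0: 0xE2 = 11100010 → 3-byte char (#1). Advance 3.
Byte at offset 3: 0xEB = 11101011 → 3-byte char (#2). Advance 3.
Byte at offset 6: 0xE3 = 11100011 → 3-byte char (#3). Advance 3.
Byte at offset 9: 0xEF = 11101111 → 3-byte char (#4). Advance 3.
Byte at offset 12: 0xC9 = 11001001 → 2-byte char (#5). Advance 2.
Byte at offset 14: 0xE2 = 11100010 → 3-byte char (#6). Advance 3.
Byte at offset 17: 0xE3 = 11100011 → 3-byte char (#7). Advance 3.
Byte at offset 20: 0xE2 = 11100010 → 3-byte char (#8). Advance 3.
Byte at offset 23: 0xE5 = 11100101 → 3-byte char (#9). Advance 3.
Reached end at offset 26 after 9 code points.

9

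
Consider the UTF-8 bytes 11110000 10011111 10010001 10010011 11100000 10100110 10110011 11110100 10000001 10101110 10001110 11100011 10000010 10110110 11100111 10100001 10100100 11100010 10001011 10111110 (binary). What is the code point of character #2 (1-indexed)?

Offset 0: leading byte 0xF0 = 11110000 → 4-byte char #1 = F0 9F 91 93.
Offset 4: leading byte 0xE0 = 11100000 → 3-byte char #2 = E0 A6 B3.
Leading byte 0xE0 = 11100000 matches 1110xxxx → 3-byte sequence.
Byte 1: 0xE0 = 11100000, payload 0000 (4 bits).
Byte 2: 0xA6 = 10100110 (10xxxxxx ✓), payload 100110.
Byte 3: 0xB3 = 10110011 (10xxxxxx ✓), payload 110011.
Concatenate: 0000100110110011 = 0x9B3 (16 bits → U+09B3).

U+09B3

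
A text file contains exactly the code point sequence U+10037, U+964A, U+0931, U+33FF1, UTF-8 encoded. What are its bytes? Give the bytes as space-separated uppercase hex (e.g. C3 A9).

F0 90 80 B7 E9 99 8A E0 A4 B1 F0 B3 BF B1

U+10037: 4-byte form → F0 90 80 B7.
U+964A: 3-byte form → E9 99 8A.
U+0931: 3-byte form → E0 A4 B1.
U+33FF1: 4-byte form → F0 B3 BF B1.
Concatenated (14 bytes): F0 90 80 B7 E9 99 8A E0 A4 B1 F0 B3 BF B1.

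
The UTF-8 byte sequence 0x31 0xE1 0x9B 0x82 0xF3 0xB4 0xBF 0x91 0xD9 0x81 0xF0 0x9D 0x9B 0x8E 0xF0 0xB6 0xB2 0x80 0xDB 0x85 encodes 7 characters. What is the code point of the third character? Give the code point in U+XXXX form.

Offset 0: leading byte 0x31 = 00110001 → 1-byte char #1 = 31.
Offset 1: leading byte 0xE1 = 11100001 → 3-byte char #2 = E1 9B 82.
Offset 4: leading byte 0xF3 = 11110011 → 4-byte char #3 = F3 B4 BF 91.
Leading byte 0xF3 = 11110011 matches 11110xxx → 4-byte sequence.
Byte 1: 0xF3 = 11110011, payload 011 (3 bits).
Byte 2: 0xB4 = 10110100 (10xxxxxx ✓), payload 110100.
Byte 3: 0xBF = 10111111 (10xxxxxx ✓), payload 111111.
Byte 4: 0x91 = 10010001 (10xxxxxx ✓), payload 010001.
Concatenate: 011110100111111010001 = 0xF4FD1 (21 bits → U+F4FD1).

U+F4FD1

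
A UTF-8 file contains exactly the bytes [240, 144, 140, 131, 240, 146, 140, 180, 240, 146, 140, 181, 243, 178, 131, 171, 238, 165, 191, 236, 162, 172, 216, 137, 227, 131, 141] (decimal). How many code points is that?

8

Byte at offset 0: 0xF0 = 11110000 → 4-byte char (#1). Advance 4.
Byte at offset 4: 0xF0 = 11110000 → 4-byte char (#2). Advance 4.
Byte at offset 8: 0xF0 = 11110000 → 4-byte char (#3). Advance 4.
Byte at offset 12: 0xF3 = 11110011 → 4-byte char (#4). Advance 4.
Byte at offset 16: 0xEE = 11101110 → 3-byte char (#5). Advance 3.
Byte at offset 19: 0xEC = 11101100 → 3-byte char (#6). Advance 3.
Byte at offset 22: 0xD8 = 11011000 → 2-byte char (#7). Advance 2.
Byte at offset 24: 0xE3 = 11100011 → 3-byte char (#8). Advance 3.
Reached end at offset 27 after 8 code points.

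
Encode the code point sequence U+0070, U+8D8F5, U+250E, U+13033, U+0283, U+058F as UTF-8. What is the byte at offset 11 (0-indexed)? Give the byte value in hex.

U+0070 → 1-byte form 70 at offsets 0–0.
U+8D8F5 → 4-byte form F2 8D A3 B5 at offsets 1–4.
U+250E → 3-byte form E2 94 8E at offsets 5–7.
U+13033 → 4-byte form F0 93 80 B3 at offsets 8–11.
Offset 11 falls in char 4's range; it's byte 4 of F0 93 80 B3 = 0xB3.

0xB3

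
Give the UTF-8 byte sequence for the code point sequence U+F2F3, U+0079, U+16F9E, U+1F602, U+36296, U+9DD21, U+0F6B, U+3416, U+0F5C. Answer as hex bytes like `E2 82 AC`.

U+F2F3: 3-byte form → EF 8B B3.
U+0079: 1-byte form → 79.
U+16F9E: 4-byte form → F0 96 BE 9E.
U+1F602: 4-byte form → F0 9F 98 82.
U+36296: 4-byte form → F0 B6 8A 96.
U+9DD21: 4-byte form → F2 9D B4 A1.
U+0F6B: 3-byte form → E0 BD AB.
U+3416: 3-byte form → E3 90 96.
U+0F5C: 3-byte form → E0 BD 9C.
Concatenated (29 bytes): EF 8B B3 79 F0 96 BE 9E F0 9F 98 82 F0 B6 8A 96 F2 9D B4 A1 E0 BD AB E3 90 96 E0 BD 9C.

EF 8B B3 79 F0 96 BE 9E F0 9F 98 82 F0 B6 8A 96 F2 9D B4 A1 E0 BD AB E3 90 96 E0 BD 9C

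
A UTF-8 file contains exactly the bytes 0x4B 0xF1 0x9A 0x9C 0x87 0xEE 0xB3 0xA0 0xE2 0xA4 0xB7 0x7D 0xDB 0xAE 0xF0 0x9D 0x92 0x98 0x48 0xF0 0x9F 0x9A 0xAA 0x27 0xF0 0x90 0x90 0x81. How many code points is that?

11

Byte at offset 0: 0x4B = 01001011 → 1-byte char (#1). Advance 1.
Byte at offset 1: 0xF1 = 11110001 → 4-byte char (#2). Advance 4.
Byte at offset 5: 0xEE = 11101110 → 3-byte char (#3). Advance 3.
Byte at offset 8: 0xE2 = 11100010 → 3-byte char (#4). Advance 3.
Byte at offset 11: 0x7D = 01111101 → 1-byte char (#5). Advance 1.
Byte at offset 12: 0xDB = 11011011 → 2-byte char (#6). Advance 2.
Byte at offset 14: 0xF0 = 11110000 → 4-byte char (#7). Advance 4.
Byte at offset 18: 0x48 = 01001000 → 1-byte char (#8). Advance 1.
Byte at offset 19: 0xF0 = 11110000 → 4-byte char (#9). Advance 4.
Byte at offset 23: 0x27 = 00100111 → 1-byte char (#10). Advance 1.
Byte at offset 24: 0xF0 = 11110000 → 4-byte char (#11). Advance 4.
Reached end at offset 28 after 11 code points.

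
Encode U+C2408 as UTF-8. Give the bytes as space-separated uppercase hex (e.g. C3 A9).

U+C2408 = 0xC2408 = 795656 decimal. In range U+10000–U+10FFFF → 4-byte form: 11110xxx 10xxxxxx 10xxxxxx 10xxxxxx.
Binary (21 bits): 011000010010000001000.
Split 3+6+6+6: 011 | 000010 | 010000 | 001000.
Byte 1: 11110011 = 0xF3.
Byte 2: 10000010 = 0x82.
Byte 3: 10010000 = 0x90.
Byte 4: 10001000 = 0x88.

F3 82 90 88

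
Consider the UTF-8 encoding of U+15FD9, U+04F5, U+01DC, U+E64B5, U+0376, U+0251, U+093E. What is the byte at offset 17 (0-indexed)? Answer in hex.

0xA4

U+15FD9 → 4-byte form F0 95 BF 99 at offsets 0–3.
U+04F5 → 2-byte form D3 B5 at offsets 4–5.
U+01DC → 2-byte form C7 9C at offsets 6–7.
U+E64B5 → 4-byte form F3 A6 92 B5 at offsets 8–11.
U+0376 → 2-byte form CD B6 at offsets 12–13.
U+0251 → 2-byte form C9 91 at offsets 14–15.
U+093E → 3-byte form E0 A4 BE at offsets 16–18.
Offset 17 falls in char 7's range; it's byte 2 of E0 A4 BE = 0xA4.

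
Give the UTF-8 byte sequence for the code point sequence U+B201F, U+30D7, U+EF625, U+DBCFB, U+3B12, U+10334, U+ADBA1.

U+B201F: 4-byte form → F2 B2 80 9F.
U+30D7: 3-byte form → E3 83 97.
U+EF625: 4-byte form → F3 AF 98 A5.
U+DBCFB: 4-byte form → F3 9B B3 BB.
U+3B12: 3-byte form → E3 AC 92.
U+10334: 4-byte form → F0 90 8C B4.
U+ADBA1: 4-byte form → F2 AD AE A1.
Concatenated (26 bytes): F2 B2 80 9F E3 83 97 F3 AF 98 A5 F3 9B B3 BB E3 AC 92 F0 90 8C B4 F2 AD AE A1.

F2 B2 80 9F E3 83 97 F3 AF 98 A5 F3 9B B3 BB E3 AC 92 F0 90 8C B4 F2 AD AE A1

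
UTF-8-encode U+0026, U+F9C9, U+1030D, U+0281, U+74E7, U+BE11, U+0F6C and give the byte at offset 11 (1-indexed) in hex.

0xE7

1-indexed offset 11 is 0-indexed offset 10.
U+0026 → 1-byte form 26 at offsets 0–0.
U+F9C9 → 3-byte form EF A7 89 at offsets 1–3.
U+1030D → 4-byte form F0 90 8C 8D at offsets 4–7.
U+0281 → 2-byte form CA 81 at offsets 8–9.
U+74E7 → 3-byte form E7 93 A7 at offsets 10–12.
Offset 10 falls in char 5's range; it's byte 1 of E7 93 A7 = 0xE7.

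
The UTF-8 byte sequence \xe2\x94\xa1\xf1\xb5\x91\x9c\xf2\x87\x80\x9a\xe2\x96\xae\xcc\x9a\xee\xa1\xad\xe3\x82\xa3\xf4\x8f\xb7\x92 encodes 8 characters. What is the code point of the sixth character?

U+E86D

Offset 0: leading byte 0xE2 = 11100010 → 3-byte char #1 = E2 94 A1.
Offset 3: leading byte 0xF1 = 11110001 → 4-byte char #2 = F1 B5 91 9C.
Offset 7: leading byte 0xF2 = 11110010 → 4-byte char #3 = F2 87 80 9A.
Offset 11: leading byte 0xE2 = 11100010 → 3-byte char #4 = E2 96 AE.
Offset 14: leading byte 0xCC = 11001100 → 2-byte char #5 = CC 9A.
Offset 16: leading byte 0xEE = 11101110 → 3-byte char #6 = EE A1 AD.
Leading byte 0xEE = 11101110 matches 1110xxxx → 3-byte sequence.
Byte 1: 0xEE = 11101110, payload 1110 (4 bits).
Byte 2: 0xA1 = 10100001 (10xxxxxx ✓), payload 100001.
Byte 3: 0xAD = 10101101 (10xxxxxx ✓), payload 101101.
Concatenate: 1110100001101101 = 0xE86D (16 bits → U+E86D).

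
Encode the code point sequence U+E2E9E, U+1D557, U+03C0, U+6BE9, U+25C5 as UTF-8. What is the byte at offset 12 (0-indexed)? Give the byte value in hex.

0xA9

U+E2E9E → 4-byte form F3 A2 BA 9E at offsets 0–3.
U+1D557 → 4-byte form F0 9D 95 97 at offsets 4–7.
U+03C0 → 2-byte form CF 80 at offsets 8–9.
U+6BE9 → 3-byte form E6 AF A9 at offsets 10–12.
Offset 12 falls in char 4's range; it's byte 3 of E6 AF A9 = 0xA9.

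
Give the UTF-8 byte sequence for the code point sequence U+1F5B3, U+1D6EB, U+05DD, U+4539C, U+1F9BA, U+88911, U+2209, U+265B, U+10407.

U+1F5B3: 4-byte form → F0 9F 96 B3.
U+1D6EB: 4-byte form → F0 9D 9B AB.
U+05DD: 2-byte form → D7 9D.
U+4539C: 4-byte form → F1 85 8E 9C.
U+1F9BA: 4-byte form → F0 9F A6 BA.
U+88911: 4-byte form → F2 88 A4 91.
U+2209: 3-byte form → E2 88 89.
U+265B: 3-byte form → E2 99 9B.
U+10407: 4-byte form → F0 90 90 87.
Concatenated (32 bytes): F0 9F 96 B3 F0 9D 9B AB D7 9D F1 85 8E 9C F0 9F A6 BA F2 88 A4 91 E2 88 89 E2 99 9B F0 90 90 87.

F0 9F 96 B3 F0 9D 9B AB D7 9D F1 85 8E 9C F0 9F A6 BA F2 88 A4 91 E2 88 89 E2 99 9B F0 90 90 87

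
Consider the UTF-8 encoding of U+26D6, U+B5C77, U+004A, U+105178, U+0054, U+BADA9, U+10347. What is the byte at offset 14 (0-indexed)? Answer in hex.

0xBA

U+26D6 → 3-byte form E2 9B 96 at offsets 0–2.
U+B5C77 → 4-byte form F2 B5 B1 B7 at offsets 3–6.
U+004A → 1-byte form 4A at offsets 7–7.
U+105178 → 4-byte form F4 85 85 B8 at offsets 8–11.
U+0054 → 1-byte form 54 at offsets 12–12.
U+BADA9 → 4-byte form F2 BA B6 A9 at offsets 13–16.
Offset 14 falls in char 6's range; it's byte 2 of F2 BA B6 A9 = 0xBA.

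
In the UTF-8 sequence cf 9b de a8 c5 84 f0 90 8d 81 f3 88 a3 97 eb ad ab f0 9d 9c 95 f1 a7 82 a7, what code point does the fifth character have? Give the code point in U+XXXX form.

Offset 0: leading byte 0xCF = 11001111 → 2-byte char #1 = CF 9B.
Offset 2: leading byte 0xDE = 11011110 → 2-byte char #2 = DE A8.
Offset 4: leading byte 0xC5 = 11000101 → 2-byte char #3 = C5 84.
Offset 6: leading byte 0xF0 = 11110000 → 4-byte char #4 = F0 90 8D 81.
Offset 10: leading byte 0xF3 = 11110011 → 4-byte char #5 = F3 88 A3 97.
Leading byte 0xF3 = 11110011 matches 11110xxx → 4-byte sequence.
Byte 1: 0xF3 = 11110011, payload 011 (3 bits).
Byte 2: 0x88 = 10001000 (10xxxxxx ✓), payload 001000.
Byte 3: 0xA3 = 10100011 (10xxxxxx ✓), payload 100011.
Byte 4: 0x97 = 10010111 (10xxxxxx ✓), payload 010111.
Concatenate: 011001000100011010111 = 0xC88D7 (21 bits → U+C88D7).

U+C88D7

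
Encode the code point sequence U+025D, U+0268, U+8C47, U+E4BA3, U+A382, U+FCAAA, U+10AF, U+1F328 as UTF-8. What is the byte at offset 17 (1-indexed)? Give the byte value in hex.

0xAA

1-indexed offset 17 is 0-indexed offset 16.
U+025D → 2-byte form C9 9D at offsets 0–1.
U+0268 → 2-byte form C9 A8 at offsets 2–3.
U+8C47 → 3-byte form E8 B1 87 at offsets 4–6.
U+E4BA3 → 4-byte form F3 A4 AE A3 at offsets 7–10.
U+A382 → 3-byte form EA 8E 82 at offsets 11–13.
U+FCAAA → 4-byte form F3 BC AA AA at offsets 14–17.
Offset 16 falls in char 6's range; it's byte 3 of F3 BC AA AA = 0xAA.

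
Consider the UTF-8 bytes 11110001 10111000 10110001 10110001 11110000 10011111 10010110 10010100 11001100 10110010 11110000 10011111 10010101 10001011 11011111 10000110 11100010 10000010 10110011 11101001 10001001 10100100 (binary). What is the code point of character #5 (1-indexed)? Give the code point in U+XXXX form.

U+07C6

Offset 0: leading byte 0xF1 = 11110001 → 4-byte char #1 = F1 B8 B1 B1.
Offset 4: leading byte 0xF0 = 11110000 → 4-byte char #2 = F0 9F 96 94.
Offset 8: leading byte 0xCC = 11001100 → 2-byte char #3 = CC B2.
Offset 10: leading byte 0xF0 = 11110000 → 4-byte char #4 = F0 9F 95 8B.
Offset 14: leading byte 0xDF = 11011111 → 2-byte char #5 = DF 86.
Leading byte 0xDF = 11011111 matches 110xxxxx → 2-byte sequence.
Byte 1: 0xDF = 11011111, payload 11111 (5 bits).
Byte 2: 0x86 = 10000110 (10xxxxxx ✓), payload 000110.
Concatenate: 11111000110 = 0x7C6 (11 bits → U+07C6).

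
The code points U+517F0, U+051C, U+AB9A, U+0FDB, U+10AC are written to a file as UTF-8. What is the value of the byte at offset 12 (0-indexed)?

U+517F0 → 4-byte form F1 91 9F B0 at offsets 0–3.
U+051C → 2-byte form D4 9C at offsets 4–5.
U+AB9A → 3-byte form EA AE 9A at offsets 6–8.
U+0FDB → 3-byte form E0 BF 9B at offsets 9–11.
U+10AC → 3-byte form E1 82 AC at offsets 12–14.
Offset 12 falls in char 5's range; it's byte 1 of E1 82 AC = 0xE1.

0xE1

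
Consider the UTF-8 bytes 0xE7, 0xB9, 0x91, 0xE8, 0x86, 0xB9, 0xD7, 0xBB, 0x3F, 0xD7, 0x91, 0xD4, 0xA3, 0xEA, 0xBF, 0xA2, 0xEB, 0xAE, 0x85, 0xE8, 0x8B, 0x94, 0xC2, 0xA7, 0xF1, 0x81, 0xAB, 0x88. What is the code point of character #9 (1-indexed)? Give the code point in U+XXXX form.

U+82D4

Offset 0: leading byte 0xE7 = 11100111 → 3-byte char #1 = E7 B9 91.
Offset 3: leading byte 0xE8 = 11101000 → 3-byte char #2 = E8 86 B9.
Offset 6: leading byte 0xD7 = 11010111 → 2-byte char #3 = D7 BB.
Offset 8: leading byte 0x3F = 00111111 → 1-byte char #4 = 3F.
Offset 9: leading byte 0xD7 = 11010111 → 2-byte char #5 = D7 91.
Offset 11: leading byte 0xD4 = 11010100 → 2-byte char #6 = D4 A3.
Offset 13: leading byte 0xEA = 11101010 → 3-byte char #7 = EA BF A2.
Offset 16: leading byte 0xEB = 11101011 → 3-byte char #8 = EB AE 85.
Offset 19: leading byte 0xE8 = 11101000 → 3-byte char #9 = E8 8B 94.
Leading byte 0xE8 = 11101000 matches 1110xxxx → 3-byte sequence.
Byte 1: 0xE8 = 11101000, payload 1000 (4 bits).
Byte 2: 0x8B = 10001011 (10xxxxxx ✓), payload 001011.
Byte 3: 0x94 = 10010100 (10xxxxxx ✓), payload 010100.
Concatenate: 1000001011010100 = 0x82D4 (16 bits → U+82D4).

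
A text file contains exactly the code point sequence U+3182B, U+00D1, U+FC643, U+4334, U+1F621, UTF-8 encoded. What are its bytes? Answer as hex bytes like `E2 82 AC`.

U+3182B: 4-byte form → F0 B1 A0 AB.
U+00D1: 2-byte form → C3 91.
U+FC643: 4-byte form → F3 BC 99 83.
U+4334: 3-byte form → E4 8C B4.
U+1F621: 4-byte form → F0 9F 98 A1.
Concatenated (17 bytes): F0 B1 A0 AB C3 91 F3 BC 99 83 E4 8C B4 F0 9F 98 A1.

F0 B1 A0 AB C3 91 F3 BC 99 83 E4 8C B4 F0 9F 98 A1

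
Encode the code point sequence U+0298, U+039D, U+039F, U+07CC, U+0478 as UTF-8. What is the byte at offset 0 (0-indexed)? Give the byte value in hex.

0xCA

U+0298 → 2-byte form CA 98 at offsets 0–1.
Offset 0 falls in char 1's range; it's byte 1 of CA 98 = 0xCA.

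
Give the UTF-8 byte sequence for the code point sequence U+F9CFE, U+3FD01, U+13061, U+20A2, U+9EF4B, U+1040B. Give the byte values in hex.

F3 B9 B3 BE F0 BF B4 81 F0 93 81 A1 E2 82 A2 F2 9E BD 8B F0 90 90 8B

U+F9CFE: 4-byte form → F3 B9 B3 BE.
U+3FD01: 4-byte form → F0 BF B4 81.
U+13061: 4-byte form → F0 93 81 A1.
U+20A2: 3-byte form → E2 82 A2.
U+9EF4B: 4-byte form → F2 9E BD 8B.
U+1040B: 4-byte form → F0 90 90 8B.
Concatenated (23 bytes): F3 B9 B3 BE F0 BF B4 81 F0 93 81 A1 E2 82 A2 F2 9E BD 8B F0 90 90 8B.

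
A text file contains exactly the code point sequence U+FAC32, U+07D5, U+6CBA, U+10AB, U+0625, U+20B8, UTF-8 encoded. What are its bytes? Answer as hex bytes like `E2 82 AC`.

F3 BA B0 B2 DF 95 E6 B2 BA E1 82 AB D8 A5 E2 82 B8

U+FAC32: 4-byte form → F3 BA B0 B2.
U+07D5: 2-byte form → DF 95.
U+6CBA: 3-byte form → E6 B2 BA.
U+10AB: 3-byte form → E1 82 AB.
U+0625: 2-byte form → D8 A5.
U+20B8: 3-byte form → E2 82 B8.
Concatenated (17 bytes): F3 BA B0 B2 DF 95 E6 B2 BA E1 82 AB D8 A5 E2 82 B8.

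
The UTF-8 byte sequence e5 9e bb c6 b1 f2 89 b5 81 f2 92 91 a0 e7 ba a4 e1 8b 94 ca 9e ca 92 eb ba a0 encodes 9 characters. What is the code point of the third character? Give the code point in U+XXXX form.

Offset 0: leading byte 0xE5 = 11100101 → 3-byte char #1 = E5 9E BB.
Offset 3: leading byte 0xC6 = 11000110 → 2-byte char #2 = C6 B1.
Offset 5: leading byte 0xF2 = 11110010 → 4-byte char #3 = F2 89 B5 81.
Leading byte 0xF2 = 11110010 matches 11110xxx → 4-byte sequence.
Byte 1: 0xF2 = 11110010, payload 010 (3 bits).
Byte 2: 0x89 = 10001001 (10xxxxxx ✓), payload 001001.
Byte 3: 0xB5 = 10110101 (10xxxxxx ✓), payload 110101.
Byte 4: 0x81 = 10000001 (10xxxxxx ✓), payload 000001.
Concatenate: 010001001110101000001 = 0x89D41 (21 bits → U+89D41).

U+89D41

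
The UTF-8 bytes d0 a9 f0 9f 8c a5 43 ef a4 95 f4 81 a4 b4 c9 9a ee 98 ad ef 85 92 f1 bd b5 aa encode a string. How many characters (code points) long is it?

Byte at offset 0: 0xD0 = 11010000 → 2-byte char (#1). Advance 2.
Byte at offset 2: 0xF0 = 11110000 → 4-byte char (#2). Advance 4.
Byte at offset 6: 0x43 = 01000011 → 1-byte char (#3). Advance 1.
Byte at offset 7: 0xEF = 11101111 → 3-byte char (#4). Advance 3.
Byte at offset 10: 0xF4 = 11110100 → 4-byte char (#5). Advance 4.
Byte at offset 14: 0xC9 = 11001001 → 2-byte char (#6). Advance 2.
Byte at offset 16: 0xEE = 11101110 → 3-byte char (#7). Advance 3.
Byte at offset 19: 0xEF = 11101111 → 3-byte char (#8). Advance 3.
Byte at offset 22: 0xF1 = 11110001 → 4-byte char (#9). Advance 4.
Reached end at offset 26 after 9 code points.

9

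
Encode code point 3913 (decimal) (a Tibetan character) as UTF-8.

E0 BD 89

U+0F49 = 0xF49 = 3913 decimal. In range U+0800–U+FFFF → 3-byte form: 1110xxxx 10xxxxxx 10xxxxxx.
Binary (16 bits): 0000111101001001.
Split 4+6+6: 0000 | 111101 | 001001.
Byte 1: 11100000 = 0xE0.
Byte 2: 10111101 = 0xBD.
Byte 3: 10001001 = 0x89.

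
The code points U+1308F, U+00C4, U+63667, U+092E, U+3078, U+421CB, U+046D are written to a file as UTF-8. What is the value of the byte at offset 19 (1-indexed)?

1-indexed offset 19 is 0-indexed offset 18.
U+1308F → 4-byte form F0 93 82 8F at offsets 0–3.
U+00C4 → 2-byte form C3 84 at offsets 4–5.
U+63667 → 4-byte form F1 A3 99 A7 at offsets 6–9.
U+092E → 3-byte form E0 A4 AE at offsets 10–12.
U+3078 → 3-byte form E3 81 B8 at offsets 13–15.
U+421CB → 4-byte form F1 82 87 8B at offsets 16–19.
Offset 18 falls in char 6's range; it's byte 3 of F1 82 87 8B = 0x87.

0x87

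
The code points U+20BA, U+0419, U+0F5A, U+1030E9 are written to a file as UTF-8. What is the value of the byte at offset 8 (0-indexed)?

U+20BA → 3-byte form E2 82 BA at offsets 0–2.
U+0419 → 2-byte form D0 99 at offsets 3–4.
U+0F5A → 3-byte form E0 BD 9A at offsets 5–7.
U+1030E9 → 4-byte form F4 83 83 A9 at offsets 8–11.
Offset 8 falls in char 4's range; it's byte 1 of F4 83 83 A9 = 0xF4.

0xF4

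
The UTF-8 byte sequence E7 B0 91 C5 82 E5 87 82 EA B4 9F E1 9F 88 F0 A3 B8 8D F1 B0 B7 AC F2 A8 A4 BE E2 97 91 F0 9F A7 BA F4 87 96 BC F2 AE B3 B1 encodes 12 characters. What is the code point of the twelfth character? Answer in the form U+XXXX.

U+AECF1

Offset 0: leading byte 0xE7 = 11100111 → 3-byte char #1 = E7 B0 91.
Offset 3: leading byte 0xC5 = 11000101 → 2-byte char #2 = C5 82.
Offset 5: leading byte 0xE5 = 11100101 → 3-byte char #3 = E5 87 82.
Offset 8: leading byte 0xEA = 11101010 → 3-byte char #4 = EA B4 9F.
Offset 11: leading byte 0xE1 = 11100001 → 3-byte char #5 = E1 9F 88.
Offset 14: leading byte 0xF0 = 11110000 → 4-byte char #6 = F0 A3 B8 8D.
Offset 18: leading byte 0xF1 = 11110001 → 4-byte char #7 = F1 B0 B7 AC.
Offset 22: leading byte 0xF2 = 11110010 → 4-byte char #8 = F2 A8 A4 BE.
Offset 26: leading byte 0xE2 = 11100010 → 3-byte char #9 = E2 97 91.
Offset 29: leading byte 0xF0 = 11110000 → 4-byte char #10 = F0 9F A7 BA.
Offset 33: leading byte 0xF4 = 11110100 → 4-byte char #11 = F4 87 96 BC.
Offset 37: leading byte 0xF2 = 11110010 → 4-byte char #12 = F2 AE B3 B1.
Leading byte 0xF2 = 11110010 matches 11110xxx → 4-byte sequence.
Byte 1: 0xF2 = 11110010, payload 010 (3 bits).
Byte 2: 0xAE = 10101110 (10xxxxxx ✓), payload 101110.
Byte 3: 0xB3 = 10110011 (10xxxxxx ✓), payload 110011.
Byte 4: 0xB1 = 10110001 (10xxxxxx ✓), payload 110001.
Concatenate: 010101110110011110001 = 0xAECF1 (21 bits → U+AECF1).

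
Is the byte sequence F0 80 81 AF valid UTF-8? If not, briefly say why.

Leading byte 0xF0 = 11110000 → 4-byte form.
Continuation bytes all match 10xxxxxx. Payload decodes to 0x6F.
But 0x6F < 0x10000, the minimum for a 4-byte sequence — this is an overlong encoding.

invalid (overlong encoding)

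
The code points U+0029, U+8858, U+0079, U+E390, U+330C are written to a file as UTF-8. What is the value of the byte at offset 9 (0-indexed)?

0x8C

U+0029 → 1-byte form 29 at offsets 0–0.
U+8858 → 3-byte form E8 A1 98 at offsets 1–3.
U+0079 → 1-byte form 79 at offsets 4–4.
U+E390 → 3-byte form EE 8E 90 at offsets 5–7.
U+330C → 3-byte form E3 8C 8C at offsets 8–10.
Offset 9 falls in char 5's range; it's byte 2 of E3 8C 8C = 0x8C.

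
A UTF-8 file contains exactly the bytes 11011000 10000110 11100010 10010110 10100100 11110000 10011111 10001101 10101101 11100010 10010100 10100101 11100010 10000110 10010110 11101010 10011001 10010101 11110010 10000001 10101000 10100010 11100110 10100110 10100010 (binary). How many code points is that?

8

Byte at offset 0: 0xD8 = 11011000 → 2-byte char (#1). Advance 2.
Byte at offset 2: 0xE2 = 11100010 → 3-byte char (#2). Advance 3.
Byte at offset 5: 0xF0 = 11110000 → 4-byte char (#3). Advance 4.
Byte at offset 9: 0xE2 = 11100010 → 3-byte char (#4). Advance 3.
Byte at offset 12: 0xE2 = 11100010 → 3-byte char (#5). Advance 3.
Byte at offset 15: 0xEA = 11101010 → 3-byte char (#6). Advance 3.
Byte at offset 18: 0xF2 = 11110010 → 4-byte char (#7). Advance 4.
Byte at offset 22: 0xE6 = 11100110 → 3-byte char (#8). Advance 3.
Reached end at offset 25 after 8 code points.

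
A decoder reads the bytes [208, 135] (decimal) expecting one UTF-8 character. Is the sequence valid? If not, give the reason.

valid

Leading byte 0xD0 = 11010000 → 2-byte form.
Continuation bytes 0x87=10000111 all match 10xxxxxx.
Decoded value 0x407 is ≥ 0x80 (shortest form) and not a surrogate.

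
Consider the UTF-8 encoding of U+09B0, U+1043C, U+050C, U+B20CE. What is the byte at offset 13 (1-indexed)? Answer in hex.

0x8E

1-indexed offset 13 is 0-indexed offset 12.
U+09B0 → 3-byte form E0 A6 B0 at offsets 0–2.
U+1043C → 4-byte form F0 90 90 BC at offsets 3–6.
U+050C → 2-byte form D4 8C at offsets 7–8.
U+B20CE → 4-byte form F2 B2 83 8E at offsets 9–12.
Offset 12 falls in char 4's range; it's byte 4 of F2 B2 83 8E = 0x8E.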